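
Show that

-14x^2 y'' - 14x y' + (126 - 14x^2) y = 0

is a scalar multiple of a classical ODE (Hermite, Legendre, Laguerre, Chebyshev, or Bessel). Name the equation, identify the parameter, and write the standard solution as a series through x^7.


All three coefficients share the factor -14; dividing through by -14 gives  x^2 y'' + x y' + (x^2 - 9) y = 0.
This matches the Bessel equation x^2 y'' + x y' + (x^2 - nu^2) y = 0 with nu^2 = 9, so nu = 3; the solution bounded at x = 0 is J_3(x).
Frobenius at x = 0: indicial roots ±nu; for r = nu the recurrence k(k + 2nu) c_k = -c_{k-2} gives the standard series J_nu(x) = sum_{k>=0} (-1)^k / (k! (k+nu)!) (x/2)^(2k+nu). Evaluate the first 3 terms:
  k = 0: (-1)^0 / (0! * 3! * 2^3) x^3 = 1/(1*6*8) x^3 = (1/48) x^3
  k = 1: (-1)^1 / (1! * 4! * 2^5) x^5 = -1/(1*24*32) x^5 = (-1/768) x^5
  k = 2: (-1)^2 / (2! * 5! * 2^7) x^7 = 1/(2*120*128) x^7 = (1/30720) x^7
Hence J_3(x) = x^7/30720 - x^5/768 + x^3/48 + ....

J_3(x); series = x^7/30720 - x^5/768 + x^3/48


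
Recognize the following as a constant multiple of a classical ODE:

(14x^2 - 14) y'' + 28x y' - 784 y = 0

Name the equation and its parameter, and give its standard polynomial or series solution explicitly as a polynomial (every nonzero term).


All three coefficients share the factor -14; dividing through by -14 gives  (1 - x^2) y'' - 2x y' + 56 y = 0.
This matches the Legendre equation (1 - x^2) y'' - 2x y' + n(n+1) y = 0 (note the -2x y' term) with n(n+1) = 56, so n = 7; the polynomial solution is P_7(x).
With y = sum_k a_k x^k, matching x^k gives (k+2)(k+1) a_{k+2} = [k(k+1) - n(n+1)] a_k = (k - 7)(k + 8) a_k. The right side vanishes at k = 7, so the series with the parity of 7 terminates at degree 7.
Standard normalization (P_n(1) = 1): leading coefficient (2n)!/(2^n (n!)^2) = 87178291200/(128*25401600) = 429/16, so a_7 = 429/16. Work downward with a_k = (k+1)(k+2) a_{k+2} / ((k - 7)(k + 8)):
  a_5 = (6)(7)(429/16) / ((5 - 7)(5 + 8)) = (9009/8)/(-26) = -693/16
  a_3 = (4)(5)(-693/16) / ((3 - 7)(3 + 8)) = (-3465/4)/(-44) = 315/16
  a_1 = (2)(3)(315/16) / ((1 - 7)(1 + 8)) = (945/8)/(-54) = -35/16
Hence P_7(x) = 429 x^7/16 - 693 x^5/16 + 315 x^3/16 - 35 x/16.

P_7(x); series = 429 x^7/16 - 693 x^5/16 + 315 x^3/16 - 35 x/16


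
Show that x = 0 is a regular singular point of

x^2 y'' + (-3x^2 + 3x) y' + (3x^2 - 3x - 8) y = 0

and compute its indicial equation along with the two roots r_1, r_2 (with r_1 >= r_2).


Divide by x^2 to reach normal form y'' + P_1(x) y' + P_2(x) y = 0 with P_1(x) = -3 + 3/x and P_2(x) = 3 - 3/x - 8/x^2.
x = 0 is a singular point because the y'-coefficient -3 + 3/x has a pole at x = 0 and the y-coefficient 3 - 3/x - 8/x^2 has a pole at x = 0.
It is a regular singular point because x P_1(x) = p(x) = 3 - 3x and x^2 P_2(x) = q(x) = 3x^2 - 3x - 8 are polynomials, hence analytic at x = 0.
p(0) = 3,  q(0) = -8.
Indicial equation: r(r-1) + p(0) r + q(0) = 0, i.e. r^2 + (p(0) - 1) r + q(0) = 0, i.e. r^2 + 2 r - 8 = 0.
Discriminant: (2)^2 - 4(-8) = 36, so r = (-2 ± 6)/2.
Solving: r_1 = 2, r_2 = -4.

indicial: r^2 + 2 r - 8 = 0; roots r_1 = 2, r_2 = -4


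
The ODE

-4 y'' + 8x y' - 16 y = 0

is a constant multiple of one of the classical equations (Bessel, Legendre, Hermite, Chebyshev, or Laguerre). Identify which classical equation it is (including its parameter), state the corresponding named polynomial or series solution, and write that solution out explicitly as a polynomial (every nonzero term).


All three coefficients share the factor -4; dividing through by -4 gives  y'' - 2x y' + 4 y = 0.
This matches the Hermite equation y'' - 2x y' + 2n y = 0 with 2n = 4, so n = 2; the polynomial solution is H_2(x).
With y = sum_k a_k x^k, matching x^k gives (k+2)(k+1) a_{k+2} = 2(k - n) a_k = 2(k - 2) a_k. The right side vanishes at k = 2, so the series with the parity of 2 terminates at degree 2.
Standard normalization: leading coefficient of H_n is 2^n, so a_2 = 2^2 = 4. Work downward with a_k = (k+1)(k+2) a_{k+2} / (2(k - n)):
  a_0 = (1)(2)(4) / (2(0 - 2)) = 8/(-4) = -2
Hence H_2(x) = 4 x^2 - 2.

H_2(x); series = 4 x^2 - 2


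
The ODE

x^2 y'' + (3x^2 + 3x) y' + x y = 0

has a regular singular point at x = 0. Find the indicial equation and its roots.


Divide by x^2 to reach normal form y'' + P_1(x) y' + P_2(x) y = 0 with P_1(x) = 3 + 3/x and P_2(x) = 1/x.
x = 0 is a singular point because the y'-coefficient 3 + 3/x has a pole at x = 0 and the y-coefficient 1/x has a pole at x = 0.
It is a regular singular point because x P_1(x) = p(x) = 3x + 3 and x^2 P_2(x) = q(x) = x are polynomials, hence analytic at x = 0.
p(0) = 3,  q(0) = 0.
Indicial equation: r(r-1) + p(0) r + q(0) = 0, i.e. r^2 + (p(0) - 1) r + q(0) = 0, i.e. r^2 + 2 r = 0.
Discriminant: (2)^2 - 4(0) = 4, so r = (-2 ± 2)/2.
Solving: r_1 = 0, r_2 = -2.

indicial: r^2 + 2 r = 0; roots r_1 = 0, r_2 = -2


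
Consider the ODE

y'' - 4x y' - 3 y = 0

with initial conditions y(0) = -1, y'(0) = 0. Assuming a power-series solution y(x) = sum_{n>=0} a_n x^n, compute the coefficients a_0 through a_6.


Ansatz: y(x) = sum_{n>=0} a_n x^n, so y'(x) = sum_{n>=1} n a_n x^(n-1) and y''(x) = sum_{n>=2} n(n-1) a_n x^(n-2).
Substitute into P(x) y'' + Q(x) y' + R(x) y = 0 with P(x) = 1, Q(x) = -4x, R(x) = -3, and match powers of x.
Initial conditions: a_0 = -1, a_1 = 0.
Setting the coefficient of each power of x to zero and solving order by order (substituting the coefficients already found):
  x^0: 2 a_2 - 3 a_0 = 0  ->  2 a_2 = 3 a_0 = -3  ->  a_2 = -3/2
  x^1: 6 a_3 - 7 a_1 = 0  ->  6 a_3 = 7 a_1 = 0  ->  a_3 = 0
  x^2: 12 a_4 - 11 a_2 = 0  ->  12 a_4 = 11 a_2 = -33/2  ->  a_4 = -11/8
  x^3: 20 a_5 - 15 a_3 = 0  ->  20 a_5 = 15 a_3 = 0  ->  a_5 = 0
  x^4: 30 a_6 - 19 a_4 = 0  ->  30 a_6 = 19 a_4 = -209/8  ->  a_6 = -209/240
Truncated series: y(x) = -1 - (3/2) x^2 - (11/8) x^4 - (209/240) x^6 + O(x^7).

a_0 = -1; a_1 = 0; a_2 = -3/2; a_3 = 0; a_4 = -11/8; a_5 = 0; a_6 = -209/240


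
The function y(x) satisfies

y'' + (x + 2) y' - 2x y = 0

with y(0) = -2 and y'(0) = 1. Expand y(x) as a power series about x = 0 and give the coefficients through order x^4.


Ansatz: y(x) = sum_{n>=0} a_n x^n, so y'(x) = sum_{n>=1} n a_n x^(n-1) and y''(x) = sum_{n>=2} n(n-1) a_n x^(n-2).
Substitute into P(x) y'' + Q(x) y' + R(x) y = 0 with P(x) = 1, Q(x) = x + 2, R(x) = -2x, and match powers of x.
Initial conditions: a_0 = -2, a_1 = 1.
Setting the coefficient of each power of x to zero and solving order by order (substituting the coefficients already found):
  x^0: 2 a_2 + 2 a_1 = 0  ->  2 a_2 = -2 a_1 = -2  ->  a_2 = -1
  x^1: 6 a_3 + 4 a_2 + a_1 - 2 a_0 = 0  ->  6 a_3 = -4 a_2 - a_1 + 2 a_0 = -1  ->  a_3 = -1/6
  x^2: 12 a_4 + 6 a_3 + 2 a_2 - 2 a_1 = 0  ->  12 a_4 = -6 a_3 - 2 a_2 + 2 a_1 = 5  ->  a_4 = 5/12
Truncated series: y(x) = -2 + x - x^2 - (1/6) x^3 + (5/12) x^4 + O(x^5).

a_0 = -2; a_1 = 1; a_2 = -1; a_3 = -1/6; a_4 = 5/12


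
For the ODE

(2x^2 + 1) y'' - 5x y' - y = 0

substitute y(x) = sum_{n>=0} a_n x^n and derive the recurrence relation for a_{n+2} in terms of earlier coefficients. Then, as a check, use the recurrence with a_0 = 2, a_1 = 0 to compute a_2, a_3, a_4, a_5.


Substitute y = sum_n a_n x^n.
(1 + 2 x^2) y'' contributes (n+2)(n+1) a_{n+2} + 2 n(n-1) a_n at x^n.
-5 x y'(x) contributes -5 n a_n at x^n.
-y(x) contributes -1 a_n at x^n.
Matching x^n: (n+2)(n+1) a_{n+2} + (2 n(n-1) - 5 n - 1) a_n = 0.
Thus a_{n+2} = (-2 n(n-1) + 5 n + 1) / ((n+1)(n+2)) * a_n.

Check with a_0 = 2, a_1 = 0 (apply the recurrence for n = 0, 1, 2, 3): a_0 = 2, a_1 = 0, a_2 = 1, a_3 = 0, a_4 = 7/12, a_5 = 0.

a_(n+2) = (-2 n(n-1) + 5 n + 1) / ((n+1)(n+2)) * a_n; check: a_0 = 2, a_1 = 0, a_2 = 1, a_3 = 0, a_4 = 7/12, a_5 = 0


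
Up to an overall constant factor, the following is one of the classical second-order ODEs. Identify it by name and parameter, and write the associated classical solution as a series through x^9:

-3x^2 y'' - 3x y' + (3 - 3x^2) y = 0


All three coefficients share the factor -3; dividing through by -3 gives  x^2 y'' + x y' + (x^2 - 1) y = 0.
This matches the Bessel equation x^2 y'' + x y' + (x^2 - nu^2) y = 0 with nu^2 = 1, so nu = 1; the solution bounded at x = 0 is J_1(x).
Frobenius at x = 0: indicial roots ±nu; for r = nu the recurrence k(k + 2nu) c_k = -c_{k-2} gives the standard series J_nu(x) = sum_{k>=0} (-1)^k / (k! (k+nu)!) (x/2)^(2k+nu). Evaluate the first 5 terms:
  k = 0: (-1)^0 / (0! * 1! * 2^1) x^1 = 1/(1*1*2) x^1 = (1/2) x^1
  k = 1: (-1)^1 / (1! * 2! * 2^3) x^3 = -1/(1*2*8) x^3 = (-1/16) x^3
  k = 2: (-1)^2 / (2! * 3! * 2^5) x^5 = 1/(2*6*32) x^5 = (1/384) x^5
  k = 3: (-1)^3 / (3! * 4! * 2^7) x^7 = -1/(6*24*128) x^7 = (-1/18432) x^7
  k = 4: (-1)^4 / (4! * 5! * 2^9) x^9 = 1/(24*120*512) x^9 = (1/1474560) x^9
Hence J_1(x) = x^9/1474560 - x^7/18432 + x^5/384 - x^3/16 + x/2 + ....

J_1(x); series = x^9/1474560 - x^7/18432 + x^5/384 - x^3/16 + x/2


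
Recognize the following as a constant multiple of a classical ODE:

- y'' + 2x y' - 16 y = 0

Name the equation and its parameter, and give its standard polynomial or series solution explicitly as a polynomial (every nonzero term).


All three coefficients share the factor -1; dividing through by -1 gives  y'' - 2x y' + 16 y = 0.
This matches the Hermite equation y'' - 2x y' + 2n y = 0 with 2n = 16, so n = 8; the polynomial solution is H_8(x).
With y = sum_k a_k x^k, matching x^k gives (k+2)(k+1) a_{k+2} = 2(k - n) a_k = 2(k - 8) a_k. The right side vanishes at k = 8, so the series with the parity of 8 terminates at degree 8.
Standard normalization: leading coefficient of H_n is 2^n, so a_8 = 2^8 = 256. Work downward with a_k = (k+1)(k+2) a_{k+2} / (2(k - n)):
  a_6 = (7)(8)(256) / (2(6 - 8)) = 14336/(-4) = -3584
  a_4 = (5)(6)(-3584) / (2(4 - 8)) = -107520/(-8) = 13440
  a_2 = (3)(4)(13440) / (2(2 - 8)) = 161280/(-12) = -13440
  a_0 = (1)(2)(-13440) / (2(0 - 8)) = -26880/(-16) = 1680
Hence H_8(x) = 256 x^8 - 3584 x^6 + 13440 x^4 - 13440 x^2 + 1680.

H_8(x); series = 256 x^8 - 3584 x^6 + 13440 x^4 - 13440 x^2 + 1680


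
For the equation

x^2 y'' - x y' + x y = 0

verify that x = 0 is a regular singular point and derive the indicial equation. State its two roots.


Divide by x^2 to reach normal form y'' + P_1(x) y' + P_2(x) y = 0 with P_1(x) = -1/x and P_2(x) = 1/x.
x = 0 is a singular point because the y'-coefficient -1/x has a pole at x = 0 and the y-coefficient 1/x has a pole at x = 0.
It is a regular singular point because x P_1(x) = p(x) = -1 and x^2 P_2(x) = q(x) = x are polynomials, hence analytic at x = 0.
p(0) = -1,  q(0) = 0.
Indicial equation: r(r-1) + p(0) r + q(0) = 0, i.e. r^2 + (p(0) - 1) r + q(0) = 0, i.e. r^2 - 2 r = 0.
Discriminant: (-2)^2 - 4(0) = 4, so r = (2 ± 2)/2.
Solving: r_1 = 2, r_2 = 0.

indicial: r^2 - 2 r = 0; roots r_1 = 2, r_2 = 0


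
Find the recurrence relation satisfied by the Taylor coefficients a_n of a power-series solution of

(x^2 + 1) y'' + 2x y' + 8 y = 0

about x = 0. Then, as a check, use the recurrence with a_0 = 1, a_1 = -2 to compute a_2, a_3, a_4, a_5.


Substitute y = sum_n a_n x^n.
(1 + 1 x^2) y'' contributes (n+2)(n+1) a_{n+2} + n(n-1) a_n at x^n.
2 x y'(x) contributes 2 n a_n at x^n.
8 y(x) contributes 8 a_n at x^n.
Matching x^n: (n+2)(n+1) a_{n+2} + (n(n-1) + 2 n + 8) a_n = 0.
Thus a_{n+2} = (-n(n-1) - 2 n - 8) / ((n+1)(n+2)) * a_n.

Check with a_0 = 1, a_1 = -2 (apply the recurrence for n = 0, 1, 2, 3): a_0 = 1, a_1 = -2, a_2 = -4, a_3 = 10/3, a_4 = 14/3, a_5 = -10/3.

a_(n+2) = (-n(n-1) - 2 n - 8) / ((n+1)(n+2)) * a_n; check: a_0 = 1, a_1 = -2, a_2 = -4, a_3 = 10/3, a_4 = 14/3, a_5 = -10/3


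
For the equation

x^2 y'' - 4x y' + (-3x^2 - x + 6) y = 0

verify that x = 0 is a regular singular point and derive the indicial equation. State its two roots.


Divide by x^2 to reach normal form y'' + P_1(x) y' + P_2(x) y = 0 with P_1(x) = -4/x and P_2(x) = -3 - 1/x + 6/x^2.
x = 0 is a singular point because the y'-coefficient -4/x has a pole at x = 0 and the y-coefficient -3 - 1/x + 6/x^2 has a pole at x = 0.
It is a regular singular point because x P_1(x) = p(x) = -4 and x^2 P_2(x) = q(x) = -3x^2 - x + 6 are polynomials, hence analytic at x = 0.
p(0) = -4,  q(0) = 6.
Indicial equation: r(r-1) + p(0) r + q(0) = 0, i.e. r^2 + (p(0) - 1) r + q(0) = 0, i.e. r^2 - 5 r + 6 = 0.
Discriminant: (-5)^2 - 4(6) = 1, so r = (5 ± 1)/2.
Solving: r_1 = 3, r_2 = 2.

indicial: r^2 - 5 r + 6 = 0; roots r_1 = 3, r_2 = 2


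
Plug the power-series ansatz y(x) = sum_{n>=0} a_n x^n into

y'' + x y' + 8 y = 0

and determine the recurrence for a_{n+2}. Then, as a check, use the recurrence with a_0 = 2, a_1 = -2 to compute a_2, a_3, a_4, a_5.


Substitute y = sum_n a_n x^n.
y''(x) has coefficient (n+2)(n+1) a_{n+2} at x^n;
x y'(x) has coefficient n a_n at x^n (shift);
8 y(x) has coefficient 8 a_n at x^n.
Matching x^n: (n+2)(n+1) a_{n+2} + (n + 8) a_n = 0.
Thus a_{n+2} = (-n - 8) / ((n+1)(n+2)) * a_n.

Check with a_0 = 2, a_1 = -2 (apply the recurrence for n = 0, 1, 2, 3): a_0 = 2, a_1 = -2, a_2 = -8, a_3 = 3, a_4 = 20/3, a_5 = -33/20.

a_(n+2) = (-n - 8) / ((n+1)(n+2)) * a_n; check: a_0 = 2, a_1 = -2, a_2 = -8, a_3 = 3, a_4 = 20/3, a_5 = -33/20


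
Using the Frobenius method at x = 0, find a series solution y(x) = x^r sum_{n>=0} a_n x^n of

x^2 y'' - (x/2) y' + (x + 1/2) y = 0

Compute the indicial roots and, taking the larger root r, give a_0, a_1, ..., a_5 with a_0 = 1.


Write in Frobenius form y'' + (p(x)/x) y' + (q(x)/x^2) y = 0:
  p(x) = -1/2,  q(x) = x + 1/2.
Indicial equation: r(r-1) + (-1/2) r + (1/2) = 0 -> roots r_1 = 1, r_2 = 1/2.
Take r = r_1 = 1. Let y(x) = x^r sum_{n>=0} a_n x^n with a_0 = 1.
Substitute y = x^r sum a_n x^n and match x^{r+n}. The recurrence is
  D(n) a_n + 1 a_{n-1} = 0,  where D(n) = (r+n)(r+n-1) + (-1/2)(r+n) + (1/2).
  a_n = -1 / D(n) * a_{n-1}.
Since the indicial polynomial factors as (r - r_1)(r - r_2), D(n) = (r_1 + n - r_1)(r_1 + n - r_2) = n(n + 1/2).
Evaluating step by step (a_0 = 1):
  n = 1: D(1) = 1(1 + 1/2) = 3/2; numerator = -1(1) = -1; a_1 = (-1)/(3/2) = -2/3
  n = 2: D(2) = 2(2 + 1/2) = 5; numerator = -1(-2/3) = 2/3; a_2 = (2/3)/(5) = 2/15
  n = 3: D(3) = 3(3 + 1/2) = 21/2; numerator = -1(2/15) = -2/15; a_3 = (-2/15)/(21/2) = -4/315
  n = 4: D(4) = 4(4 + 1/2) = 18; numerator = -1(-4/315) = 4/315; a_4 = (4/315)/(18) = 2/2835
  n = 5: D(5) = 5(5 + 1/2) = 55/2; numerator = -1(2/2835) = -2/2835; a_5 = (-2/2835)/(55/2) = -4/155925

r = 1; a_0 = 1; a_1 = -2/3; a_2 = 2/15; a_3 = -4/315; a_4 = 2/2835; a_5 = -4/155925


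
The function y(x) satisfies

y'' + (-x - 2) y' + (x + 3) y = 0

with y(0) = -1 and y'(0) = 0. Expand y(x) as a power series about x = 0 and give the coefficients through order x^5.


Ansatz: y(x) = sum_{n>=0} a_n x^n, so y'(x) = sum_{n>=1} n a_n x^(n-1) and y''(x) = sum_{n>=2} n(n-1) a_n x^(n-2).
Substitute into P(x) y'' + Q(x) y' + R(x) y = 0 with P(x) = 1, Q(x) = -x - 2, R(x) = x + 3, and match powers of x.
Initial conditions: a_0 = -1, a_1 = 0.
Setting the coefficient of each power of x to zero and solving order by order (substituting the coefficients already found):
  x^0: 2 a_2 - 2 a_1 + 3 a_0 = 0  ->  2 a_2 = 2 a_1 - 3 a_0 = 3  ->  a_2 = 3/2
  x^1: 6 a_3 - 4 a_2 + 2 a_1 + a_0 = 0  ->  6 a_3 = 4 a_2 - 2 a_1 - a_0 = 7  ->  a_3 = 7/6
  x^2: 12 a_4 - 6 a_3 + a_2 + a_1 = 0  ->  12 a_4 = 6 a_3 - a_2 - a_1 = 11/2  ->  a_4 = 11/24
  x^3: 20 a_5 - 8 a_4 + a_2 = 0  ->  20 a_5 = 8 a_4 - a_2 = 13/6  ->  a_5 = 13/120
Truncated series: y(x) = -1 + (3/2) x^2 + (7/6) x^3 + (11/24) x^4 + (13/120) x^5 + O(x^6).

a_0 = -1; a_1 = 0; a_2 = 3/2; a_3 = 7/6; a_4 = 11/24; a_5 = 13/120


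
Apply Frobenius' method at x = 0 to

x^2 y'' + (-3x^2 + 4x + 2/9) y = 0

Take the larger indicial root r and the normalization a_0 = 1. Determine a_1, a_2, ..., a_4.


Write in Frobenius form y'' + (p(x)/x) y' + (q(x)/x^2) y = 0:
  p(x) = 0,  q(x) = -3x^2 + 4x + 2/9.
Indicial equation: r(r-1) + (0) r + (2/9) = 0 -> roots r_1 = 2/3, r_2 = 1/3.
Take r = r_1 = 2/3. Let y(x) = x^r sum_{n>=0} a_n x^n with a_0 = 1.
Substitute y = x^r sum a_n x^n and match x^{r+n}. The recurrence is
  D(n) a_n + 4 a_{n-1} - 3 a_{n-2} = 0,  where D(n) = (r+n)(r+n-1) + (0)(r+n) + (2/9).
  a_n = [-4 a_{n-1} + 3 a_{n-2}] / D(n).
Since the indicial polynomial factors as (r - r_1)(r - r_2), D(n) = (r_1 + n - r_1)(r_1 + n - r_2) = n(n + 1/3).
Evaluating step by step (a_0 = 1):
  n = 1: D(1) = 1(1 + 1/3) = 4/3; numerator = -4(1) = -4; a_1 = (-4)/(4/3) = -3
  n = 2: D(2) = 2(2 + 1/3) = 14/3; numerator = -4(-3) + 3(1) = 15; a_2 = (15)/(14/3) = 45/14
  n = 3: D(3) = 3(3 + 1/3) = 10; numerator = -4(45/14) + 3(-3) = -153/7; a_3 = (-153/7)/(10) = -153/70
  n = 4: D(4) = 4(4 + 1/3) = 52/3; numerator = -4(-153/70) + 3(45/14) = 1287/70; a_4 = (1287/70)/(52/3) = 297/280

r = 2/3; a_0 = 1; a_1 = -3; a_2 = 45/14; a_3 = -153/70; a_4 = 297/280


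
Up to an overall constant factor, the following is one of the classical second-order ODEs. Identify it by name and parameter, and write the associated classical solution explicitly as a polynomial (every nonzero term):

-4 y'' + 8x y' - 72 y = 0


All three coefficients share the factor -4; dividing through by -4 gives  y'' - 2x y' + 18 y = 0.
This matches the Hermite equation y'' - 2x y' + 2n y = 0 with 2n = 18, so n = 9; the polynomial solution is H_9(x).
With y = sum_k a_k x^k, matching x^k gives (k+2)(k+1) a_{k+2} = 2(k - n) a_k = 2(k - 9) a_k. The right side vanishes at k = 9, so the series with the parity of 9 terminates at degree 9.
Standard normalization: leading coefficient of H_n is 2^n, so a_9 = 2^9 = 512. Work downward with a_k = (k+1)(k+2) a_{k+2} / (2(k - n)):
  a_7 = (8)(9)(512) / (2(7 - 9)) = 36864/(-4) = -9216
  a_5 = (6)(7)(-9216) / (2(5 - 9)) = -387072/(-8) = 48384
  a_3 = (4)(5)(48384) / (2(3 - 9)) = 967680/(-12) = -80640
  a_1 = (2)(3)(-80640) / (2(1 - 9)) = -483840/(-16) = 30240
Hence H_9(x) = 512 x^9 - 9216 x^7 + 48384 x^5 - 80640 x^3 + 30240 x.

H_9(x); series = 512 x^9 - 9216 x^7 + 48384 x^5 - 80640 x^3 + 30240 x


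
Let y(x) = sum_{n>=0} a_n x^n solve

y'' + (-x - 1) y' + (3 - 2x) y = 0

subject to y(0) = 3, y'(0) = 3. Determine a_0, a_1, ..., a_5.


Ansatz: y(x) = sum_{n>=0} a_n x^n, so y'(x) = sum_{n>=1} n a_n x^(n-1) and y''(x) = sum_{n>=2} n(n-1) a_n x^(n-2).
Substitute into P(x) y'' + Q(x) y' + R(x) y = 0 with P(x) = 1, Q(x) = -x - 1, R(x) = 3 - 2x, and match powers of x.
Initial conditions: a_0 = 3, a_1 = 3.
Setting the coefficient of each power of x to zero and solving order by order (substituting the coefficients already found):
  x^0: 2 a_2 - a_1 + 3 a_0 = 0  ->  2 a_2 = a_1 - 3 a_0 = -6  ->  a_2 = -3
  x^1: 6 a_3 - 2 a_2 + 2 a_1 - 2 a_0 = 0  ->  6 a_3 = 2 a_2 - 2 a_1 + 2 a_0 = -6  ->  a_3 = -1
  x^2: 12 a_4 - 3 a_3 + a_2 - 2 a_1 = 0  ->  12 a_4 = 3 a_3 - a_2 + 2 a_1 = 6  ->  a_4 = 1/2
  x^3: 20 a_5 - 4 a_4 - 2 a_2 = 0  ->  20 a_5 = 4 a_4 + 2 a_2 = -4  ->  a_5 = -1/5
Truncated series: y(x) = 3 + 3 x - 3 x^2 - x^3 + (1/2) x^4 - (1/5) x^5 + O(x^6).

a_0 = 3; a_1 = 3; a_2 = -3; a_3 = -1; a_4 = 1/2; a_5 = -1/5


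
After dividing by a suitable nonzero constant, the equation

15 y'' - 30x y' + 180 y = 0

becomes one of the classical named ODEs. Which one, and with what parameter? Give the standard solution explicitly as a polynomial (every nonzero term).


All three coefficients share the factor 15; dividing through by 15 gives  y'' - 2x y' + 12 y = 0.
This matches the Hermite equation y'' - 2x y' + 2n y = 0 with 2n = 12, so n = 6; the polynomial solution is H_6(x).
With y = sum_k a_k x^k, matching x^k gives (k+2)(k+1) a_{k+2} = 2(k - n) a_k = 2(k - 6) a_k. The right side vanishes at k = 6, so the series with the parity of 6 terminates at degree 6.
Standard normalization: leading coefficient of H_n is 2^n, so a_6 = 2^6 = 64. Work downward with a_k = (k+1)(k+2) a_{k+2} / (2(k - n)):
  a_4 = (5)(6)(64) / (2(4 - 6)) = 1920/(-4) = -480
  a_2 = (3)(4)(-480) / (2(2 - 6)) = -5760/(-8) = 720
  a_0 = (1)(2)(720) / (2(0 - 6)) = 1440/(-12) = -120
Hence H_6(x) = 64 x^6 - 480 x^4 + 720 x^2 - 120.

H_6(x); series = 64 x^6 - 480 x^4 + 720 x^2 - 120


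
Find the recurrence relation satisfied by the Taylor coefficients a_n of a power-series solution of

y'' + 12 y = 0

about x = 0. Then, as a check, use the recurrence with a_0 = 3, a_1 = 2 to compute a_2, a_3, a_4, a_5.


Substitute y = sum_n a_n x^n into y'' + (const) y = 0.
y''(x) = sum_{n>=0} (n+2)(n+1) a_{n+2} x^n.
The ODE becomes sum_n [(n+2)(n+1) a_{n+2} + 12 a_n] x^n = 0.
Setting each coefficient to zero gives the recurrence:
  (n+2)(n+1) a_{n+2} + 12 a_n = 0,
  a_{n+2} = -12 / ((n+1)(n+2)) a_n.

Check with a_0 = 3, a_1 = 2 (apply the recurrence for n = 0, 1, 2, 3): a_0 = 3, a_1 = 2, a_2 = -18, a_3 = -4, a_4 = 18, a_5 = 12/5.

a_{n+2} = -12/((n+1)(n+2)) * a_n; check: a_0 = 3, a_1 = 2, a_2 = -18, a_3 = -4, a_4 = 18, a_5 = 12/5


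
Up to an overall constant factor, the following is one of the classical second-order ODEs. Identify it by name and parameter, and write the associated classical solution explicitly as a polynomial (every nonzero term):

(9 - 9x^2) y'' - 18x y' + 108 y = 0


All three coefficients share the factor 9; dividing through by 9 gives  (1 - x^2) y'' - 2x y' + 12 y = 0.
This matches the Legendre equation (1 - x^2) y'' - 2x y' + n(n+1) y = 0 (note the -2x y' term) with n(n+1) = 12, so n = 3; the polynomial solution is P_3(x).
With y = sum_k a_k x^k, matching x^k gives (k+2)(k+1) a_{k+2} = [k(k+1) - n(n+1)] a_k = (k - 3)(k + 4) a_k. The right side vanishes at k = 3, so the series with the parity of 3 terminates at degree 3.
Standard normalization (P_n(1) = 1): leading coefficient (2n)!/(2^n (n!)^2) = 720/(8*36) = 5/2, so a_3 = 5/2. Work downward with a_k = (k+1)(k+2) a_{k+2} / ((k - 3)(k + 4)):
  a_1 = (2)(3)(5/2) / ((1 - 3)(1 + 4)) = 15/(-10) = -3/2
Hence P_3(x) = 5 x^3/2 - 3 x/2.

P_3(x); series = 5 x^3/2 - 3 x/2


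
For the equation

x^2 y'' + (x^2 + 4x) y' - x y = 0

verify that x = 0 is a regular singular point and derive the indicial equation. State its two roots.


Divide by x^2 to reach normal form y'' + P_1(x) y' + P_2(x) y = 0 with P_1(x) = 1 + 4/x and P_2(x) = -1/x.
x = 0 is a singular point because the y'-coefficient 1 + 4/x has a pole at x = 0 and the y-coefficient -1/x has a pole at x = 0.
It is a regular singular point because x P_1(x) = p(x) = x + 4 and x^2 P_2(x) = q(x) = -x are polynomials, hence analytic at x = 0.
p(0) = 4,  q(0) = 0.
Indicial equation: r(r-1) + p(0) r + q(0) = 0, i.e. r^2 + (p(0) - 1) r + q(0) = 0, i.e. r^2 + 3 r = 0.
Discriminant: (3)^2 - 4(0) = 9, so r = (-3 ± 3)/2.
Solving: r_1 = 0, r_2 = -3.

indicial: r^2 + 3 r = 0; roots r_1 = 0, r_2 = -3


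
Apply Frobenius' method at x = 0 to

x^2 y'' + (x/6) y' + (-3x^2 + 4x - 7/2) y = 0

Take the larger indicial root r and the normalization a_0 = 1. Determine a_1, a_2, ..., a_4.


Write in Frobenius form y'' + (p(x)/x) y' + (q(x)/x^2) y = 0:
  p(x) = 1/6,  q(x) = -3x^2 + 4x - 7/2.
Indicial equation: r(r-1) + (1/6) r + (-7/2) = 0 -> roots r_1 = 7/3, r_2 = -3/2.
Take r = r_1 = 7/3. Let y(x) = x^r sum_{n>=0} a_n x^n with a_0 = 1.
Substitute y = x^r sum a_n x^n and match x^{r+n}. The recurrence is
  D(n) a_n + 4 a_{n-1} - 3 a_{n-2} = 0,  where D(n) = (r+n)(r+n-1) + (1/6)(r+n) + (-7/2).
  a_n = [-4 a_{n-1} + 3 a_{n-2}] / D(n).
Since the indicial polynomial factors as (r - r_1)(r - r_2), D(n) = (r_1 + n - r_1)(r_1 + n - r_2) = n(n + 23/6).
Evaluating step by step (a_0 = 1):
  n = 1: D(1) = 1(1 + 23/6) = 29/6; numerator = -4(1) = -4; a_1 = (-4)/(29/6) = -24/29
  n = 2: D(2) = 2(2 + 23/6) = 35/3; numerator = -4(-24/29) + 3(1) = 183/29; a_2 = (183/29)/(35/3) = 549/1015
  n = 3: D(3) = 3(3 + 23/6) = 41/2; numerator = -4(549/1015) + 3(-24/29) = -4716/1015; a_3 = (-4716/1015)/(41/2) = -9432/41615
  n = 4: D(4) = 4(4 + 23/6) = 94/3; numerator = -4(-9432/41615) + 3(549/1015) = 21051/8323; a_4 = (21051/8323)/(94/3) = 63153/782362

r = 7/3; a_0 = 1; a_1 = -24/29; a_2 = 549/1015; a_3 = -9432/41615; a_4 = 63153/782362


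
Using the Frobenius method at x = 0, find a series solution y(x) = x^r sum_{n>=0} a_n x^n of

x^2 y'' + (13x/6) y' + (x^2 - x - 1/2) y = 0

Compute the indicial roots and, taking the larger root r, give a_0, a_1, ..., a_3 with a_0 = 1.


Write in Frobenius form y'' + (p(x)/x) y' + (q(x)/x^2) y = 0:
  p(x) = 13/6,  q(x) = x^2 - x - 1/2.
Indicial equation: r(r-1) + (13/6) r + (-1/2) = 0 -> roots r_1 = 1/3, r_2 = -3/2.
Take r = r_1 = 1/3. Let y(x) = x^r sum_{n>=0} a_n x^n with a_0 = 1.
Substitute y = x^r sum a_n x^n and match x^{r+n}. The recurrence is
  D(n) a_n - 1 a_{n-1} + 1 a_{n-2} = 0,  where D(n) = (r+n)(r+n-1) + (13/6)(r+n) + (-1/2).
  a_n = [1 a_{n-1} - 1 a_{n-2}] / D(n).
Since the indicial polynomial factors as (r - r_1)(r - r_2), D(n) = (r_1 + n - r_1)(r_1 + n - r_2) = n(n + 11/6).
Evaluating step by step (a_0 = 1):
  n = 1: D(1) = 1(1 + 11/6) = 17/6; numerator = 1(1) = 1; a_1 = (1)/(17/6) = 6/17
  n = 2: D(2) = 2(2 + 11/6) = 23/3; numerator = 1(6/17) - 1(1) = -11/17; a_2 = (-11/17)/(23/3) = -33/391
  n = 3: D(3) = 3(3 + 11/6) = 29/2; numerator = 1(-33/391) - 1(6/17) = -171/391; a_3 = (-171/391)/(29/2) = -342/11339

r = 1/3; a_0 = 1; a_1 = 6/17; a_2 = -33/391; a_3 = -342/11339


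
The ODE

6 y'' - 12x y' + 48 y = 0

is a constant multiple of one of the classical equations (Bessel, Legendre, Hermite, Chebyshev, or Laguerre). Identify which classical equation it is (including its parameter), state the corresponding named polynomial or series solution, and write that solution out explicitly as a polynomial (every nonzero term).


All three coefficients share the factor 6; dividing through by 6 gives  y'' - 2x y' + 8 y = 0.
This matches the Hermite equation y'' - 2x y' + 2n y = 0 with 2n = 8, so n = 4; the polynomial solution is H_4(x).
With y = sum_k a_k x^k, matching x^k gives (k+2)(k+1) a_{k+2} = 2(k - n) a_k = 2(k - 4) a_k. The right side vanishes at k = 4, so the series with the parity of 4 terminates at degree 4.
Standard normalization: leading coefficient of H_n is 2^n, so a_4 = 2^4 = 16. Work downward with a_k = (k+1)(k+2) a_{k+2} / (2(k - n)):
  a_2 = (3)(4)(16) / (2(2 - 4)) = 192/(-4) = -48
  a_0 = (1)(2)(-48) / (2(0 - 4)) = -96/(-8) = 12
Hence H_4(x) = 16 x^4 - 48 x^2 + 12.

H_4(x); series = 16 x^4 - 48 x^2 + 12


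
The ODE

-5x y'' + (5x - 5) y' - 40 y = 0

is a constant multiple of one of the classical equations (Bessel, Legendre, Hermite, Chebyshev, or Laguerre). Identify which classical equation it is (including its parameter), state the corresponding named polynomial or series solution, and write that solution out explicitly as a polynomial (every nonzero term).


All three coefficients share the factor -5; dividing through by -5 gives  x y'' + (1 - x) y' + 8 y = 0.
This matches the Laguerre equation x y'' + (1 - x) y' + n y = 0 with n = 8; the polynomial solution is L_8(x).
With y = sum_k a_k x^k, matching x^k gives (k+1)k a_{k+1} + (k+1) a_{k+1} - k a_k + n a_k = 0, i.e. (k+1)^2 a_{k+1} = (k - n) a_k = (k - 8) a_k. The right side vanishes at k = 8, so the series terminates at degree 8.
Standard normalization L_n(0) = 1 gives a_0 = 1. Work upward with a_{k+1} = (k - 8) a_k / (k+1)^2:
  a_1 = (0 - 8)(1) / 1^2 = -8/1 = -8
  a_2 = (1 - 8)(-8) / 2^2 = 56/4 = 14
  a_3 = (2 - 8)(14) / 3^2 = -84/9 = -28/3
  a_4 = (3 - 8)(-28/3) / 4^2 = (140/3)/16 = 35/12
  a_5 = (4 - 8)(35/12) / 5^2 = (-35/3)/25 = -7/15
  a_6 = (5 - 8)(-7/15) / 6^2 = (7/5)/36 = 7/180
  a_7 = (6 - 8)(7/180) / 7^2 = (-7/90)/49 = -1/630
  a_8 = (7 - 8)(-1/630) / 8^2 = (1/630)/64 = 1/40320
Hence L_8(x) = x^8/40320 - x^7/630 + 7 x^6/180 - 7 x^5/15 + 35 x^4/12 - 28 x^3/3 + 14 x^2 - 8 x + 1.

L_8(x); series = x^8/40320 - x^7/630 + 7 x^6/180 - 7 x^5/15 + 35 x^4/12 - 28 x^3/3 + 14 x^2 - 8 x + 1


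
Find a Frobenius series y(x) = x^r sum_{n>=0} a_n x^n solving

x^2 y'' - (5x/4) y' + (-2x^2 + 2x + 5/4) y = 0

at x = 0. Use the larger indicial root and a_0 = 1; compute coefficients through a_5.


Write in Frobenius form y'' + (p(x)/x) y' + (q(x)/x^2) y = 0:
  p(x) = -5/4,  q(x) = -2x^2 + 2x + 5/4.
Indicial equation: r(r-1) + (-5/4) r + (5/4) = 0 -> roots r_1 = 5/4, r_2 = 1.
Take r = r_1 = 5/4. Let y(x) = x^r sum_{n>=0} a_n x^n with a_0 = 1.
Substitute y = x^r sum a_n x^n and match x^{r+n}. The recurrence is
  D(n) a_n + 2 a_{n-1} - 2 a_{n-2} = 0,  where D(n) = (r+n)(r+n-1) + (-5/4)(r+n) + (5/4).
  a_n = [-2 a_{n-1} + 2 a_{n-2}] / D(n).
Since the indicial polynomial factors as (r - r_1)(r - r_2), D(n) = (r_1 + n - r_1)(r_1 + n - r_2) = n(n + 1/4).
Evaluating step by step (a_0 = 1):
  n = 1: D(1) = 1(1 + 1/4) = 5/4; numerator = -2(1) = -2; a_1 = (-2)/(5/4) = -8/5
  n = 2: D(2) = 2(2 + 1/4) = 9/2; numerator = -2(-8/5) + 2(1) = 26/5; a_2 = (26/5)/(9/2) = 52/45
  n = 3: D(3) = 3(3 + 1/4) = 39/4; numerator = -2(52/45) + 2(-8/5) = -248/45; a_3 = (-248/45)/(39/4) = -992/1755
  n = 4: D(4) = 4(4 + 1/4) = 17; numerator = -2(-992/1755) + 2(52/45) = 1208/351; a_4 = (1208/351)/(17) = 1208/5967
  n = 5: D(5) = 5(5 + 1/4) = 105/4; numerator = -2(1208/5967) + 2(-992/1755) = -45808/29835; a_5 = (-45808/29835)/(105/4) = -26176/447525

r = 5/4; a_0 = 1; a_1 = -8/5; a_2 = 52/45; a_3 = -992/1755; a_4 = 1208/5967; a_5 = -26176/447525


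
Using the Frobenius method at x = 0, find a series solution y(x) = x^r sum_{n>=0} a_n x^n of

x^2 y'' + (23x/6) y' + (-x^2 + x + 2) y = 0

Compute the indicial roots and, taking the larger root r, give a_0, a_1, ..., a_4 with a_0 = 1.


Write in Frobenius form y'' + (p(x)/x) y' + (q(x)/x^2) y = 0:
  p(x) = 23/6,  q(x) = -x^2 + x + 2.
Indicial equation: r(r-1) + (23/6) r + (2) = 0 -> roots r_1 = -4/3, r_2 = -3/2.
Take r = r_1 = -4/3. Let y(x) = x^r sum_{n>=0} a_n x^n with a_0 = 1.
Substitute y = x^r sum a_n x^n and match x^{r+n}. The recurrence is
  D(n) a_n + 1 a_{n-1} - 1 a_{n-2} = 0,  where D(n) = (r+n)(r+n-1) + (23/6)(r+n) + (2).
  a_n = [-1 a_{n-1} + 1 a_{n-2}] / D(n).
Since the indicial polynomial factors as (r - r_1)(r - r_2), D(n) = (r_1 + n - r_1)(r_1 + n - r_2) = n(n + 1/6).
Evaluating step by step (a_0 = 1):
  n = 1: D(1) = 1(1 + 1/6) = 7/6; numerator = -1(1) = -1; a_1 = (-1)/(7/6) = -6/7
  n = 2: D(2) = 2(2 + 1/6) = 13/3; numerator = -1(-6/7) + 1(1) = 13/7; a_2 = (13/7)/(13/3) = 3/7
  n = 3: D(3) = 3(3 + 1/6) = 19/2; numerator = -1(3/7) + 1(-6/7) = -9/7; a_3 = (-9/7)/(19/2) = -18/133
  n = 4: D(4) = 4(4 + 1/6) = 50/3; numerator = -1(-18/133) + 1(3/7) = 75/133; a_4 = (75/133)/(50/3) = 9/266

r = -4/3; a_0 = 1; a_1 = -6/7; a_2 = 3/7; a_3 = -18/133; a_4 = 9/266


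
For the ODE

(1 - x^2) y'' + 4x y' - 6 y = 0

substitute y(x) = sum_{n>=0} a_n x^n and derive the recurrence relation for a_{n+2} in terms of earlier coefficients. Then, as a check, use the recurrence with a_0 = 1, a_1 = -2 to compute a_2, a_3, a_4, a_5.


Substitute y = sum_n a_n x^n.
(1 - 1 x^2) y'' contributes (n+2)(n+1) a_{n+2} - n(n-1) a_n at x^n.
4 x y'(x) contributes 4 n a_n at x^n.
-6 y(x) contributes -6 a_n at x^n.
Matching x^n: (n+2)(n+1) a_{n+2} + (-n(n-1) + 4 n - 6) a_n = 0.
Thus a_{n+2} = (n(n-1) - 4 n + 6) / ((n+1)(n+2)) * a_n.

Check with a_0 = 1, a_1 = -2 (apply the recurrence for n = 0, 1, 2, 3): a_0 = 1, a_1 = -2, a_2 = 3, a_3 = -2/3, a_4 = 0, a_5 = 0.

a_(n+2) = (n(n-1) - 4 n + 6) / ((n+1)(n+2)) * a_n; check: a_0 = 1, a_1 = -2, a_2 = 3, a_3 = -2/3, a_4 = 0, a_5 = 0


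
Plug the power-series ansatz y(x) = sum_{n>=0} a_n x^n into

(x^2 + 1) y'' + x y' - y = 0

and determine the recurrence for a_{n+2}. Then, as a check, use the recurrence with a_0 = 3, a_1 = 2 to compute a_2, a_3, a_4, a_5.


Substitute y = sum_n a_n x^n.
(1 + 1 x^2) y'' contributes (n+2)(n+1) a_{n+2} + n(n-1) a_n at x^n.
x y'(x) contributes n a_n at x^n.
-y(x) contributes -1 a_n at x^n.
Matching x^n: (n+2)(n+1) a_{n+2} + (n(n-1) + n - 1) a_n = 0.
Thus a_{n+2} = (-n(n-1) - n + 1) / ((n+1)(n+2)) * a_n.

Check with a_0 = 3, a_1 = 2 (apply the recurrence for n = 0, 1, 2, 3): a_0 = 3, a_1 = 2, a_2 = 3/2, a_3 = 0, a_4 = -3/8, a_5 = 0.

a_(n+2) = (-n(n-1) - n + 1) / ((n+1)(n+2)) * a_n; check: a_0 = 3, a_1 = 2, a_2 = 3/2, a_3 = 0, a_4 = -3/8, a_5 = 0


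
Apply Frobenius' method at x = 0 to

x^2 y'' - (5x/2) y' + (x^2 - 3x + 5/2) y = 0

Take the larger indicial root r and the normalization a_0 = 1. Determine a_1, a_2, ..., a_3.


Write in Frobenius form y'' + (p(x)/x) y' + (q(x)/x^2) y = 0:
  p(x) = -5/2,  q(x) = x^2 - 3x + 5/2.
Indicial equation: r(r-1) + (-5/2) r + (5/2) = 0 -> roots r_1 = 5/2, r_2 = 1.
Take r = r_1 = 5/2. Let y(x) = x^r sum_{n>=0} a_n x^n with a_0 = 1.
Substitute y = x^r sum a_n x^n and match x^{r+n}. The recurrence is
  D(n) a_n - 3 a_{n-1} + 1 a_{n-2} = 0,  where D(n) = (r+n)(r+n-1) + (-5/2)(r+n) + (5/2).
  a_n = [3 a_{n-1} - 1 a_{n-2}] / D(n).
Since the indicial polynomial factors as (r - r_1)(r - r_2), D(n) = (r_1 + n - r_1)(r_1 + n - r_2) = n(n + 3/2).
Evaluating step by step (a_0 = 1):
  n = 1: D(1) = 1(1 + 3/2) = 5/2; numerator = 3(1) = 3; a_1 = (3)/(5/2) = 6/5
  n = 2: D(2) = 2(2 + 3/2) = 7; numerator = 3(6/5) - 1(1) = 13/5; a_2 = (13/5)/(7) = 13/35
  n = 3: D(3) = 3(3 + 3/2) = 27/2; numerator = 3(13/35) - 1(6/5) = -3/35; a_3 = (-3/35)/(27/2) = -2/315

r = 5/2; a_0 = 1; a_1 = 6/5; a_2 = 13/35; a_3 = -2/315


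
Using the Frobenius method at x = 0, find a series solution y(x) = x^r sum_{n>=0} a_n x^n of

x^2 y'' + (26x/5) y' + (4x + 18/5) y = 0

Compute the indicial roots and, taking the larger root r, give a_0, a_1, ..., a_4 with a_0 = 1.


Write in Frobenius form y'' + (p(x)/x) y' + (q(x)/x^2) y = 0:
  p(x) = 26/5,  q(x) = 4x + 18/5.
Indicial equation: r(r-1) + (26/5) r + (18/5) = 0 -> roots r_1 = -6/5, r_2 = -3.
Take r = r_1 = -6/5. Let y(x) = x^r sum_{n>=0} a_n x^n with a_0 = 1.
Substitute y = x^r sum a_n x^n and match x^{r+n}. The recurrence is
  D(n) a_n + 4 a_{n-1} = 0,  where D(n) = (r+n)(r+n-1) + (26/5)(r+n) + (18/5).
  a_n = -4 / D(n) * a_{n-1}.
Since the indicial polynomial factors as (r - r_1)(r - r_2), D(n) = (r_1 + n - r_1)(r_1 + n - r_2) = n(n + 9/5).
Evaluating step by step (a_0 = 1):
  n = 1: D(1) = 1(1 + 9/5) = 14/5; numerator = -4(1) = -4; a_1 = (-4)/(14/5) = -10/7
  n = 2: D(2) = 2(2 + 9/5) = 38/5; numerator = -4(-10/7) = 40/7; a_2 = (40/7)/(38/5) = 100/133
  n = 3: D(3) = 3(3 + 9/5) = 72/5; numerator = -4(100/133) = -400/133; a_3 = (-400/133)/(72/5) = -250/1197
  n = 4: D(4) = 4(4 + 9/5) = 116/5; numerator = -4(-250/1197) = 1000/1197; a_4 = (1000/1197)/(116/5) = 1250/34713

r = -6/5; a_0 = 1; a_1 = -10/7; a_2 = 100/133; a_3 = -250/1197; a_4 = 1250/34713


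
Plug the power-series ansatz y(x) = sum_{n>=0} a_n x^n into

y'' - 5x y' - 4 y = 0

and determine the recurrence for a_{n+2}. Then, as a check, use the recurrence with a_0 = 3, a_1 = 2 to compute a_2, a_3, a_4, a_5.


Substitute y = sum_n a_n x^n.
y''(x) has coefficient (n+2)(n+1) a_{n+2} at x^n;
-5 x y'(x) has coefficient -5 n a_n at x^n (shift);
-4 y(x) has coefficient -4 a_n at x^n.
Matching x^n: (n+2)(n+1) a_{n+2} + (-5n - 4) a_n = 0.
Thus a_{n+2} = (5n + 4) / ((n+1)(n+2)) * a_n.

Check with a_0 = 3, a_1 = 2 (apply the recurrence for n = 0, 1, 2, 3): a_0 = 3, a_1 = 2, a_2 = 6, a_3 = 3, a_4 = 7, a_5 = 57/20.

a_(n+2) = (5n + 4) / ((n+1)(n+2)) * a_n; check: a_0 = 3, a_1 = 2, a_2 = 6, a_3 = 3, a_4 = 7, a_5 = 57/20


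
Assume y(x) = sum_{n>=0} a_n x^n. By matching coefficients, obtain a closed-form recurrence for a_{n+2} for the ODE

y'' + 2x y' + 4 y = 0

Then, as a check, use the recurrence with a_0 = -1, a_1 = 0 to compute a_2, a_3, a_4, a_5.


Substitute y = sum_n a_n x^n.
y''(x) has coefficient (n+2)(n+1) a_{n+2} at x^n;
2 x y'(x) has coefficient 2 n a_n at x^n (shift);
4 y(x) has coefficient 4 a_n at x^n.
Matching x^n: (n+2)(n+1) a_{n+2} + (2n + 4) a_n = 0.
Thus a_{n+2} = (-2n - 4) / ((n+1)(n+2)) * a_n.

Check with a_0 = -1, a_1 = 0 (apply the recurrence for n = 0, 1, 2, 3): a_0 = -1, a_1 = 0, a_2 = 2, a_3 = 0, a_4 = -4/3, a_5 = 0.

a_(n+2) = (-2n - 4) / ((n+1)(n+2)) * a_n; check: a_0 = -1, a_1 = 0, a_2 = 2, a_3 = 0, a_4 = -4/3, a_5 = 0


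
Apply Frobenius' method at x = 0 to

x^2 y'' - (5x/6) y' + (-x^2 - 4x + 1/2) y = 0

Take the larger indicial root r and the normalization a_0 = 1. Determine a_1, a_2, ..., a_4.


Write in Frobenius form y'' + (p(x)/x) y' + (q(x)/x^2) y = 0:
  p(x) = -5/6,  q(x) = -x^2 - 4x + 1/2.
Indicial equation: r(r-1) + (-5/6) r + (1/2) = 0 -> roots r_1 = 3/2, r_2 = 1/3.
Take r = r_1 = 3/2. Let y(x) = x^r sum_{n>=0} a_n x^n with a_0 = 1.
Substitute y = x^r sum a_n x^n and match x^{r+n}. The recurrence is
  D(n) a_n - 4 a_{n-1} - 1 a_{n-2} = 0,  where D(n) = (r+n)(r+n-1) + (-5/6)(r+n) + (1/2).
  a_n = [4 a_{n-1} + 1 a_{n-2}] / D(n).
Since the indicial polynomial factors as (r - r_1)(r - r_2), D(n) = (r_1 + n - r_1)(r_1 + n - r_2) = n(n + 7/6).
Evaluating step by step (a_0 = 1):
  n = 1: D(1) = 1(1 + 7/6) = 13/6; numerator = 4(1) = 4; a_1 = (4)/(13/6) = 24/13
  n = 2: D(2) = 2(2 + 7/6) = 19/3; numerator = 4(24/13) + 1(1) = 109/13; a_2 = (109/13)/(19/3) = 327/247
  n = 3: D(3) = 3(3 + 7/6) = 25/2; numerator = 4(327/247) + 1(24/13) = 1764/247; a_3 = (1764/247)/(25/2) = 3528/6175
  n = 4: D(4) = 4(4 + 7/6) = 62/3; numerator = 4(3528/6175) + 1(327/247) = 1173/325; a_4 = (1173/325)/(62/3) = 3519/20150

r = 3/2; a_0 = 1; a_1 = 24/13; a_2 = 327/247; a_3 = 3528/6175; a_4 = 3519/20150


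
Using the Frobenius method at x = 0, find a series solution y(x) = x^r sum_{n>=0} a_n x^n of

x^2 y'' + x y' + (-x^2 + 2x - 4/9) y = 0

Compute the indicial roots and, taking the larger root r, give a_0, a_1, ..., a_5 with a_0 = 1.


Write in Frobenius form y'' + (p(x)/x) y' + (q(x)/x^2) y = 0:
  p(x) = 1,  q(x) = -x^2 + 2x - 4/9.
Indicial equation: r(r-1) + (1) r + (-4/9) = 0 -> roots r_1 = 2/3, r_2 = -2/3.
Take r = r_1 = 2/3. Let y(x) = x^r sum_{n>=0} a_n x^n with a_0 = 1.
Substitute y = x^r sum a_n x^n and match x^{r+n}. The recurrence is
  D(n) a_n + 2 a_{n-1} - 1 a_{n-2} = 0,  where D(n) = (r+n)(r+n-1) + (1)(r+n) + (-4/9).
  a_n = [-2 a_{n-1} + 1 a_{n-2}] / D(n).
Since the indicial polynomial factors as (r - r_1)(r - r_2), D(n) = (r_1 + n - r_1)(r_1 + n - r_2) = n(n + 4/3).
Evaluating step by step (a_0 = 1):
  n = 1: D(1) = 1(1 + 4/3) = 7/3; numerator = -2(1) = -2; a_1 = (-2)/(7/3) = -6/7
  n = 2: D(2) = 2(2 + 4/3) = 20/3; numerator = -2(-6/7) + 1(1) = 19/7; a_2 = (19/7)/(20/3) = 57/140
  n = 3: D(3) = 3(3 + 4/3) = 13; numerator = -2(57/140) + 1(-6/7) = -117/70; a_3 = (-117/70)/(13) = -9/70
  n = 4: D(4) = 4(4 + 4/3) = 64/3; numerator = -2(-9/70) + 1(57/140) = 93/140; a_4 = (93/140)/(64/3) = 279/8960
  n = 5: D(5) = 5(5 + 4/3) = 95/3; numerator = -2(279/8960) + 1(-9/70) = -171/896; a_5 = (-171/896)/(95/3) = -27/4480

r = 2/3; a_0 = 1; a_1 = -6/7; a_2 = 57/140; a_3 = -9/70; a_4 = 279/8960; a_5 = -27/4480


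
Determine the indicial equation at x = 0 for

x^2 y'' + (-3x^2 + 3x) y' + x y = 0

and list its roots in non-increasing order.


Divide by x^2 to reach normal form y'' + P_1(x) y' + P_2(x) y = 0 with P_1(x) = -3 + 3/x and P_2(x) = 1/x.
x = 0 is a singular point because the y'-coefficient -3 + 3/x has a pole at x = 0 and the y-coefficient 1/x has a pole at x = 0.
It is a regular singular point because x P_1(x) = p(x) = 3 - 3x and x^2 P_2(x) = q(x) = x are polynomials, hence analytic at x = 0.
p(0) = 3,  q(0) = 0.
Indicial equation: r(r-1) + p(0) r + q(0) = 0, i.e. r^2 + (p(0) - 1) r + q(0) = 0, i.e. r^2 + 2 r = 0.
Discriminant: (2)^2 - 4(0) = 4, so r = (-2 ± 2)/2.
Solving: r_1 = 0, r_2 = -2.

indicial: r^2 + 2 r = 0; roots r_1 = 0, r_2 = -2


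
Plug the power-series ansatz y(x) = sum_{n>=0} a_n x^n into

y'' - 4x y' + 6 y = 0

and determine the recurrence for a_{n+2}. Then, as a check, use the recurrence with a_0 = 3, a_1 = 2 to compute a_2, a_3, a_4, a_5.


Substitute y = sum_n a_n x^n.
y''(x) has coefficient (n+2)(n+1) a_{n+2} at x^n;
-4 x y'(x) has coefficient -4 n a_n at x^n (shift);
6 y(x) has coefficient 6 a_n at x^n.
Matching x^n: (n+2)(n+1) a_{n+2} + (-4n + 6) a_n = 0.
Thus a_{n+2} = (4n - 6) / ((n+1)(n+2)) * a_n.

Check with a_0 = 3, a_1 = 2 (apply the recurrence for n = 0, 1, 2, 3): a_0 = 3, a_1 = 2, a_2 = -9, a_3 = -2/3, a_4 = -3/2, a_5 = -1/5.

a_(n+2) = (4n - 6) / ((n+1)(n+2)) * a_n; check: a_0 = 3, a_1 = 2, a_2 = -9, a_3 = -2/3, a_4 = -3/2, a_5 = -1/5


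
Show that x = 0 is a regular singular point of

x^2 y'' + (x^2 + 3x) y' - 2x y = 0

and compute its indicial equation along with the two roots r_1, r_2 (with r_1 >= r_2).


Divide by x^2 to reach normal form y'' + P_1(x) y' + P_2(x) y = 0 with P_1(x) = 1 + 3/x and P_2(x) = -2/x.
x = 0 is a singular point because the y'-coefficient 1 + 3/x has a pole at x = 0 and the y-coefficient -2/x has a pole at x = 0.
It is a regular singular point because x P_1(x) = p(x) = x + 3 and x^2 P_2(x) = q(x) = -2x are polynomials, hence analytic at x = 0.
p(0) = 3,  q(0) = 0.
Indicial equation: r(r-1) + p(0) r + q(0) = 0, i.e. r^2 + (p(0) - 1) r + q(0) = 0, i.e. r^2 + 2 r = 0.
Discriminant: (2)^2 - 4(0) = 4, so r = (-2 ± 2)/2.
Solving: r_1 = 0, r_2 = -2.

indicial: r^2 + 2 r = 0; roots r_1 = 0, r_2 = -2
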